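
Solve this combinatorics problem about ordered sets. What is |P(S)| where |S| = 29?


Power set = 2^n.
2^29 = 536870912


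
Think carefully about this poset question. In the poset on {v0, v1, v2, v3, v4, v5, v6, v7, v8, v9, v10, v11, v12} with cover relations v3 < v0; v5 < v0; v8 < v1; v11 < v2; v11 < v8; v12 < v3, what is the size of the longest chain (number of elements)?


A chain is a totally ordered subset; we count the number of elements in a maximum chain.
Compute, for each element x, the size of the longest chain ending at x:
  v4: 1
  v5: 1
  v6: 1
  v7: 1
  v9: 1
  v10: 1
  ...
A maximum chain: v12 < v3 < v0
Number of elements in the longest chain: 3


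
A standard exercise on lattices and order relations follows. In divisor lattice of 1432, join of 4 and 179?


In a divisor lattice, join = lcm (least common multiple).
gcd(4,179) = 1
lcm(4,179) = 4*179/gcd = 716/1 = 716


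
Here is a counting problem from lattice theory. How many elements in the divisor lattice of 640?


Divisors of 640: [1, 2, 4, 5, 8, 10, 16, 20, 32, 40, 64, 80, 128, 160, 320, 640]
Count: 16


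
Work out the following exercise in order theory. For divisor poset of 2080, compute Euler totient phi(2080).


phi(n) = n * prod_{p|n} (1 - 1/p).
Prime divisors of 2080: [2, 5, 13]
phi(2080) = 2080 * (1 - 1/2) * (1 - 1/5) * (1 - 1/13)
phi(2080) = 768


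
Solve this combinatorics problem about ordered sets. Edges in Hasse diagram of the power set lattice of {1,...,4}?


A cover relation a -< b holds when a < b with no c strictly between.
Cover relations:
  {} -< {1}
  {} -< {2}
  {} -< {3}
  {} -< {4}
  {1} -< {1,2}
  {1} -< {1,3}
  {1} -< {1,4}
  {2} -< {1,2}
  ...24 more
Total: 32


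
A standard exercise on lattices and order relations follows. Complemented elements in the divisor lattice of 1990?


An element a is complemented if some b has a meet b = bottom, a join b = top.
a is complemented iff gcd(a, n/a)=1, i.e. a is a unitary divisor of 1990.
Complemented elements: 1, 2, 5, 10, 199, 398, ... (2 more)
Count: 8


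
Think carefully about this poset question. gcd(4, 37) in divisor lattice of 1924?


Meet=gcd.
gcd(4,37)=1


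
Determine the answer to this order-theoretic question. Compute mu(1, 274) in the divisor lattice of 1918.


In a divisor lattice, mu(a,b) = mu(b/a) where mu is the classical Mobius function.
b/a = 274/1 = 274
Prime factorization of 274: primes [2, 137]
274 is squarefree with 2 prime factor(s), so mu(274) = (-1)^2 = 1


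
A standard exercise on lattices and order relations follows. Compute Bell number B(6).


B(n) = number of set partitions of an n-element set.
B(n) satisfies the recurrence: B(n+1) = sum_k C(n,k)*B(k).
B(6) = 203


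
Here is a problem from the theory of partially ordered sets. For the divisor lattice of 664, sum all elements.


sigma(n) = sum of divisors.
Divisors of 664: [1, 2, 4, 8, 83, 166, 332, 664]
Sum = 1260


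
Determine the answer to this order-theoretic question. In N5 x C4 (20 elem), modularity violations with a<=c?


Modular law: if a <= c then a v (b ^ c) = (a v b) ^ c.
Check all triples (a,b,c) with a <= c among 20 elements.
  e.g. a=(a,0), b=(c,0), c=(b,0): lhs=(a,0) != rhs=(b,0)
  e.g. a=(a,0), b=(c,1), c=(b,0): lhs=(a,0) != rhs=(b,0)
Total violating triples: 40


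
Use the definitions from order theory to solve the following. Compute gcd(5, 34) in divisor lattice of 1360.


In a divisor lattice, meet = gcd (greatest common divisor).
By Euclidean algorithm or factoring: gcd(5,34) = 1


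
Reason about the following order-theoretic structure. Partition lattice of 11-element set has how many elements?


B(n) = number of set partitions of an n-element set.
B(n) satisfies the recurrence: B(n+1) = sum_k C(n,k)*B(k).
B(11) = 678570


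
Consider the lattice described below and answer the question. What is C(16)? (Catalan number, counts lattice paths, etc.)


C(n) = C(2n, n) / (n+1).
C(32, 16) = 601080390
C(16) = 601080390 / 17 = 35357670


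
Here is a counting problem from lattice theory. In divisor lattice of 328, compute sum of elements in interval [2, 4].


Interval [2,4] in divisors of 328: [2, 4]
Sum = 6


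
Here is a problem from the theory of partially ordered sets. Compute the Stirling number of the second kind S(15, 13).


S(n,k) = k*S(n-1,k) + S(n-1,k-1).
S(14,13) = 91, S(14,12) = 3367
S(15,13) = 13*91 + 3367 = 1183 + 3367
S(15,13) = 4550


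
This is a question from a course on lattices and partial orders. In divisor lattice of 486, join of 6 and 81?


In a divisor lattice, join = lcm (least common multiple).
gcd(6,81) = 3
lcm(6,81) = 6*81/gcd = 486/3 = 162


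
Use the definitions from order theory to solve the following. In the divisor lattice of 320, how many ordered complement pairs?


Complement pair (a,b): a meet b = bottom, a join b = top.
Here: gcd(a,b)=1 and lcm(a,b)=320, i.e. a*b=320 with a,b coprime.
Pairs found: (1,320), (5,64), (64,5), (320,1)
Total ordered pairs: 4


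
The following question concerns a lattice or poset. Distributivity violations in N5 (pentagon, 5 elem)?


Distributive law: a ^ (b v c) = (a ^ b) v (a ^ c).
Check all 5^3 = 125 ordered triples (a,b,c).
  e.g. a=b, b=a, c=c: lhs=b != rhs=a
  e.g. a=b, b=c, c=a: lhs=b != rhs=a
Total violating triples: 2


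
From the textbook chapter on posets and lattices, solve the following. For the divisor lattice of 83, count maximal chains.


A maximal chain goes from the minimum element to a maximal element via cover relations.
Counting all min-to-max paths in the cover graph.
Total maximal chains: 1


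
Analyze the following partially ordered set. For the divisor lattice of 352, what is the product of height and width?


Height = length of longest chain minus 1; width = size of largest antichain.
A maximum chain: 1 | 11 | 22 | 44 | 88 | 176 | 352  (height 6).
A maximum antichain: {2, 11}  (width 2).
Product = 6 * 2 = 12


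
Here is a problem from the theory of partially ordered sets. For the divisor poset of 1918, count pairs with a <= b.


The order relation is {(a,b) : a <= b}, reflexive so it includes (a,a).
Examples: (1,1), (1,137), (1,14), (1,1918), (1,2), ...
Total ordered pairs: 27


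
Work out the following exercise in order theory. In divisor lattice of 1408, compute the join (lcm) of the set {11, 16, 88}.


In a divisor lattice, join = lcm (least common multiple).
Compute lcm iteratively: start with first element, then lcm(current, next).
Elements: [11, 16, 88]
lcm(11,16) = 176
lcm(176,88) = 176
Final lcm = 176


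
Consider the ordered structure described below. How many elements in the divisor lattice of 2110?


Divisors of 2110: [1, 2, 5, 10, 211, 422, 1055, 2110]
Count: 8


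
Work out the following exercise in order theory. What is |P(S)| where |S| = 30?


Power set = 2^n.
2^30 = 1073741824


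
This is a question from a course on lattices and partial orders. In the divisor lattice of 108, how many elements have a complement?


An element a is complemented if some b has a meet b = bottom, a join b = top.
a is complemented iff gcd(a, n/a)=1, i.e. a is a unitary divisor of 108.
Complemented elements: 1, 4, 27, 108
Count: 4


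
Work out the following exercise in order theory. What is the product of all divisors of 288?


Divisors of 288: [1, 2, 3, 4, 6, 8, 9, 12, 16, 18, 24, 32, 36, 48, 72, 96, 144, 288]
Product = n^(d(n)/2) = 288^(18/2)
Product = 13631146639813244878848


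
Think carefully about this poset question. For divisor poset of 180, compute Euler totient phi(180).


phi(n) = n * prod_{p|n} (1 - 1/p).
Prime divisors of 180: [2, 3, 5]
phi(180) = 180 * (1 - 1/2) * (1 - 1/3) * (1 - 1/5)
phi(180) = 48


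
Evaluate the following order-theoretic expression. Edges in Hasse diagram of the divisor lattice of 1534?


A cover relation a -< b holds when a < b with no c strictly between.
Cover relations:
  1 -< 2
  1 -< 13
  1 -< 59
  2 -< 26
  2 -< 118
  13 -< 26
  13 -< 767
  26 -< 1534
  ...4 more
Total: 12


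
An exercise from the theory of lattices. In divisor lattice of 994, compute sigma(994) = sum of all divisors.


sigma(n) = sum of divisors.
Divisors of 994: [1, 2, 7, 14, 71, 142, 497, 994]
Sum = 1728


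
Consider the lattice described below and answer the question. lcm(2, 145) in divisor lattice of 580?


Join=lcm.
gcd(2,145)=1
lcm=290


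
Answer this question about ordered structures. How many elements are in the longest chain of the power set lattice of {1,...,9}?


A chain is a totally ordered subset; we count the number of elements in a maximum chain.
Compute, for each element x, the size of the longest chain ending at x:
  {}: 1
  {1}: 2
  {2}: 2
  {3}: 2
  {4}: 2
  {5}: 2
  ...
A maximum chain: {} < {1} < {1,2} < {1,2,3} < {1,2,3,4} < {1,2,3,4,5} < {1,2,3,4,5,6} < {1,2,3,4,5,6,7} < {1,2,3,4,5,6,7,8} < {1,2,3,4,5,6,7,8,9}
Number of elements in the longest chain: 10


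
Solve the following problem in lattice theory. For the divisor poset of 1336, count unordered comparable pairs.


A comparable pair {a,b} has a < b or b < a in the order.
Count unordered pairs where one element is strictly below the other.
Examples: {1,2}, {1,4}, {1,8}, {1,167}, ...
Total comparable pairs: 22


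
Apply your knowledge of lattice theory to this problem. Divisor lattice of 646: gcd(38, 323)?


Meet=gcd.
gcd(38,323)=19


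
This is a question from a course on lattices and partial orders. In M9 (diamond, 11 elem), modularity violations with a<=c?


Modular law: if a <= c then a v (b ^ c) = (a v b) ^ c.
Check all triples (a,b,c) with a <= c among 11 elements.
This lattice is modular (diamonds M_m and their chain-products are modular).
Total violating triples: 0


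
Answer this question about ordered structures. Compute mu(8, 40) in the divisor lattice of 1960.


In a divisor lattice, mu(a,b) = mu(b/a) where mu is the classical Mobius function.
b/a = 40/8 = 5
Prime factorization of 5: primes [5]
5 is squarefree with 1 prime factor(s), so mu(5) = (-1)^1 = -1


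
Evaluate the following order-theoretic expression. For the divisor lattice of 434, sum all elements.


sigma(n) = sum of divisors.
Divisors of 434: [1, 2, 7, 14, 31, 62, 217, 434]
Sum = 768


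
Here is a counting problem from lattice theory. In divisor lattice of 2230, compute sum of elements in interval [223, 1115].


Interval [223,1115] in divisors of 2230: [223, 1115]
Sum = 1338


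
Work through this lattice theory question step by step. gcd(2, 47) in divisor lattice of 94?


Meet=gcd.
gcd(2,47)=1


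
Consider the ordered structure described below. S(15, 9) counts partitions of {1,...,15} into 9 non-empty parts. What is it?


S(n,k) = k*S(n-1,k) + S(n-1,k-1).
S(14,9) = 5135130, S(14,8) = 20912320
S(15,9) = 9*5135130 + 20912320 = 46216170 + 20912320
S(15,9) = 67128490


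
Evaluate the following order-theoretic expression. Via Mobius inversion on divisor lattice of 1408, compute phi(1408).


phi(n) = n * prod_{p|n} (1 - 1/p).
Prime divisors of 1408: [2, 11]
phi(1408) = 1408 * (1 - 1/2) * (1 - 1/11)
phi(1408) = 640


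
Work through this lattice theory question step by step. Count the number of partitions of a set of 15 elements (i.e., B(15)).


B(n) = number of set partitions of an n-element set.
B(n) satisfies the recurrence: B(n+1) = sum_k C(n,k)*B(k).
B(15) = 1382958545


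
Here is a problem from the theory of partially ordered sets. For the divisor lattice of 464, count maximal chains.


A maximal chain goes from the minimum element to a maximal element via cover relations.
Counting all min-to-max paths in the cover graph.
Total maximal chains: 5


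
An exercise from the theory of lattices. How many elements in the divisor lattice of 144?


Divisors of 144: [1, 2, 3, 4, 6, 8, 9, 12, 16, 18, 24, 36, 48, 72, 144]
Count: 15


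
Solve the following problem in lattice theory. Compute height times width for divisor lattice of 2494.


Height = length of longest chain minus 1; width = size of largest antichain.
A maximum chain: 1 | 43 | 1247 | 2494  (height 3).
A maximum antichain: {2, 29, 43}  (width 3).
Product = 3 * 3 = 9


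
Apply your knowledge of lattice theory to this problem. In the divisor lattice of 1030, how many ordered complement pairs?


Complement pair (a,b): a meet b = bottom, a join b = top.
Here: gcd(a,b)=1 and lcm(a,b)=1030, i.e. a*b=1030 with a,b coprime.
Pairs found: (1,1030), (2,515), (5,206), (10,103), ... (4 more)
Total ordered pairs: 8


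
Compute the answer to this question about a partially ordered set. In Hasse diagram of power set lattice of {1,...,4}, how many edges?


A cover relation a -< b holds when a < b with no c strictly between.
Cover relations:
  {} -< {1}
  {} -< {2}
  {} -< {3}
  {} -< {4}
  {1} -< {1,2}
  {1} -< {1,3}
  {1} -< {1,4}
  {2} -< {1,2}
  ...24 more
Total: 32


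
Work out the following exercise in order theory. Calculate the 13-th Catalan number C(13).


C(n) = C(2n, n) / (n+1).
C(26, 13) = 10400600
C(13) = 10400600 / 14 = 742900


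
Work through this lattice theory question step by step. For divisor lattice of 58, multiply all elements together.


Divisors of 58: [1, 2, 29, 58]
Product = n^(d(n)/2) = 58^(4/2)
Product = 3364


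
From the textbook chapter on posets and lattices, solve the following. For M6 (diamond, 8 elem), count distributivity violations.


Distributive law: a ^ (b v c) = (a ^ b) v (a ^ c).
Check all 8^3 = 512 ordered triples (a,b,c).
  e.g. a=a1, b=a2, c=a3: lhs=a1 != rhs=0
  e.g. a=a1, b=a2, c=a4: lhs=a1 != rhs=0
Total violating triples: 120


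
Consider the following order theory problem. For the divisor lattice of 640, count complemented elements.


An element a is complemented if some b has a meet b = bottom, a join b = top.
a is complemented iff gcd(a, n/a)=1, i.e. a is a unitary divisor of 640.
Complemented elements: 1, 5, 128, 640
Count: 4


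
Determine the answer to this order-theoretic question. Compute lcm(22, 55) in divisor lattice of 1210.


In a divisor lattice, join = lcm (least common multiple).
gcd(22,55) = 11
lcm(22,55) = 22*55/gcd = 1210/11 = 110


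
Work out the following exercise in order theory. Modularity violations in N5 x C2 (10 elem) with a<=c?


Modular law: if a <= c then a v (b ^ c) = (a v b) ^ c.
Check all triples (a,b,c) with a <= c among 10 elements.
  e.g. a=(a,0), b=(c,0), c=(b,0): lhs=(a,0) != rhs=(b,0)
  e.g. a=(a,0), b=(c,1), c=(b,0): lhs=(a,0) != rhs=(b,0)
Total violating triples: 6


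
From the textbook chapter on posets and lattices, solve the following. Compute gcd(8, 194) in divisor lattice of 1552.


In a divisor lattice, meet = gcd (greatest common divisor).
By Euclidean algorithm or factoring: gcd(8,194) = 2


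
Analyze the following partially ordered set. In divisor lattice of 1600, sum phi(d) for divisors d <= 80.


Divisors of 1600 up to 80: [1, 2, 4, 5, 8, 10, 16, 20, 25, 32, 40, 50, 64, 80]
phi values: [1, 1, 2, 4, 4, 4, 8, 8, 20, 16, 16, 20, 32, 32]
Sum = 168


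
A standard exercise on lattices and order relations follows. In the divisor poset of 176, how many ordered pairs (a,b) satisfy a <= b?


The order relation is {(a,b) : a <= b}, reflexive so it includes (a,a).
Examples: (1,1), (1,11), (1,16), (1,176), (1,2), ...
Total ordered pairs: 45


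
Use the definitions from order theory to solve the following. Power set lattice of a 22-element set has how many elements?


Power set = 2^n.
2^22 = 4194304


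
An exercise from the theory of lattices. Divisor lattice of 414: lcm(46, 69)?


Join=lcm.
gcd(46,69)=23
lcm=138


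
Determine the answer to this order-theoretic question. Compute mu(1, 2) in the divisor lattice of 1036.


In a divisor lattice, mu(a,b) = mu(b/a) where mu is the classical Mobius function.
b/a = 2/1 = 2
Prime factorization of 2: primes [2]
2 is squarefree with 1 prime factor(s), so mu(2) = (-1)^1 = -1


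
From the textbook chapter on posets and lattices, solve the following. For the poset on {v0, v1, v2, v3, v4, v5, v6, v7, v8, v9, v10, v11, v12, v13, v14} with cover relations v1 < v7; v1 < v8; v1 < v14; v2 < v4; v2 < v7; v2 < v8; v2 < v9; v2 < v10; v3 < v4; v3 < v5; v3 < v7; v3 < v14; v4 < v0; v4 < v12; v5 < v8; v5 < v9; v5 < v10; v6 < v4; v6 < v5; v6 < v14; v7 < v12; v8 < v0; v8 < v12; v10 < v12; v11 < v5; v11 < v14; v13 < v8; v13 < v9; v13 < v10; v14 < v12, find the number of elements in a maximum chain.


A chain is a totally ordered subset; we count the number of elements in a maximum chain.
Compute, for each element x, the size of the longest chain ending at x:
  v1: 1
  v2: 1
  v3: 1
  v6: 1
  v11: 1
  v13: 1
  ...
A maximum chain: v3 < v5 < v8 < v0
Number of elements in the longest chain: 4


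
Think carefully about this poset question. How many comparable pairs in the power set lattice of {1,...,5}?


A comparable pair {a,b} has a < b or b < a in the order.
Count unordered pairs where one element is strictly below the other.
Examples: {{},{1}}, {{},{2}}, {{},{3}}, {{},{4}}, ...
Total comparable pairs: 211


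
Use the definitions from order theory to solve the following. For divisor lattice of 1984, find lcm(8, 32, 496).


In a divisor lattice, join = lcm (least common multiple).
Compute lcm iteratively: start with first element, then lcm(current, next).
Elements: [8, 32, 496]
lcm(8,32) = 32
lcm(32,496) = 992
Final lcm = 992


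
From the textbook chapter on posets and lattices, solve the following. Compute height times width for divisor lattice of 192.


Height = length of longest chain minus 1; width = size of largest antichain.
A maximum chain: 1 | 3 | 6 | 12 | 24 | 48 | 96 | 192  (height 7).
A maximum antichain: {2, 3}  (width 2).
Product = 7 * 2 = 14


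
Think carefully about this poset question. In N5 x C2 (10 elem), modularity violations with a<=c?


Modular law: if a <= c then a v (b ^ c) = (a v b) ^ c.
Check all triples (a,b,c) with a <= c among 10 elements.
  e.g. a=(a,0), b=(c,0), c=(b,0): lhs=(a,0) != rhs=(b,0)
  e.g. a=(a,0), b=(c,1), c=(b,0): lhs=(a,0) != rhs=(b,0)
Total violating triples: 6


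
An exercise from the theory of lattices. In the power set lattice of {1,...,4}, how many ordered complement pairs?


Complement pair (a,b): a meet b = bottom, a join b = top.
Here: A intersect B = {} and A union B = {1,...,4}.
Pairs found: ({},{1,2,3,4}), ({1},{2,3,4}), ({2},{1,3,4}), ({3},{1,2,4}), ... (12 more)
Total ordered pairs: 16


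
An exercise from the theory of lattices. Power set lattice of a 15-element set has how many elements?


Power set = 2^n.
2^15 = 32768


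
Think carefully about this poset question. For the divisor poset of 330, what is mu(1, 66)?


In a divisor lattice, mu(a,b) = mu(b/a) where mu is the classical Mobius function.
b/a = 66/1 = 66
Prime factorization of 66: primes [2, 3, 11]
66 is squarefree with 3 prime factor(s), so mu(66) = (-1)^3 = -1


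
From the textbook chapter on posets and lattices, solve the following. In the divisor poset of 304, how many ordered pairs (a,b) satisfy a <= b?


The order relation is {(a,b) : a <= b}, reflexive so it includes (a,a).
Examples: (1,1), (1,152), (1,16), (1,19), (1,2), ...
Total ordered pairs: 45


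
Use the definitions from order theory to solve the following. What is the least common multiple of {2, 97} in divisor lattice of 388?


In a divisor lattice, join = lcm (least common multiple).
Compute lcm iteratively: start with first element, then lcm(current, next).
Elements: [2, 97]
lcm(2,97) = 194
Final lcm = 194


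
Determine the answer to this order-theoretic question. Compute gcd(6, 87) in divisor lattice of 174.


In a divisor lattice, meet = gcd (greatest common divisor).
By Euclidean algorithm or factoring: gcd(6,87) = 3


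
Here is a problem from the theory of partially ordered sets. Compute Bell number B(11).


B(n) = number of set partitions of an n-element set.
B(n) satisfies the recurrence: B(n+1) = sum_k C(n,k)*B(k).
B(11) = 678570


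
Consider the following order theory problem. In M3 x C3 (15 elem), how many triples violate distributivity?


Distributive law: a ^ (b v c) = (a ^ b) v (a ^ c).
Check all 15^3 = 3375 ordered triples (a,b,c).
  e.g. a=(a1,0), b=(a2,0), c=(a3,0): lhs=(a1,0) != rhs=(0,0)
  e.g. a=(a1,0), b=(a2,0), c=(a3,1): lhs=(a1,0) != rhs=(0,0)
Total violating triples: 162


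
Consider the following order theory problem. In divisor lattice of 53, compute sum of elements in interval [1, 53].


Interval [1,53] in divisors of 53: [1, 53]
Sum = 54


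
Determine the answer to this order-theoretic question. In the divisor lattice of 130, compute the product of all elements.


Divisors of 130: [1, 2, 5, 10, 13, 26, 65, 130]
Product = n^(d(n)/2) = 130^(8/2)
Product = 285610000


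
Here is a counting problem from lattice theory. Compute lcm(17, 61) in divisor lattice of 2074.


In a divisor lattice, join = lcm (least common multiple).
gcd(17,61) = 1
lcm(17,61) = 17*61/gcd = 1037/1 = 1037


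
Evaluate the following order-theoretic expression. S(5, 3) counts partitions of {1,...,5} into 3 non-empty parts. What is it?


S(n,k) = k*S(n-1,k) + S(n-1,k-1).
S(4,3) = 6, S(4,2) = 7
S(5,3) = 3*6 + 7 = 18 + 7
S(5,3) = 25


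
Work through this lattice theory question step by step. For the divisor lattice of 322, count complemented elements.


An element a is complemented if some b has a meet b = bottom, a join b = top.
a is complemented iff gcd(a, n/a)=1, i.e. a is a unitary divisor of 322.
Complemented elements: 1, 2, 7, 14, 23, 46, ... (2 more)
Count: 8


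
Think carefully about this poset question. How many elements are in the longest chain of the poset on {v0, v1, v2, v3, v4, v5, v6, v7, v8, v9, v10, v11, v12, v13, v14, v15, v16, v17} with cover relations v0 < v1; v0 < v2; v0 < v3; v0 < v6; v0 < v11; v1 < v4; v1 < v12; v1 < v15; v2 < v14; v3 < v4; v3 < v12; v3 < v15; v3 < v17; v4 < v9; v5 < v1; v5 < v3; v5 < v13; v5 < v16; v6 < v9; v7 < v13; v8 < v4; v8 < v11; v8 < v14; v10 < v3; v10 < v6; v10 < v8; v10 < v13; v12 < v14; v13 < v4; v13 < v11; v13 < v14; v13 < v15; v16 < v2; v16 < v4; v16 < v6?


A chain is a totally ordered subset; we count the number of elements in a maximum chain.
Compute, for each element x, the size of the longest chain ending at x:
  v0: 1
  v5: 1
  v7: 1
  v10: 1
  v8: 2
  v16: 2
  ...
A maximum chain: v0 < v1 < v4 < v9
Number of elements in the longest chain: 4


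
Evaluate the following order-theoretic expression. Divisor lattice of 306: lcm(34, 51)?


Join=lcm.
gcd(34,51)=17
lcm=102


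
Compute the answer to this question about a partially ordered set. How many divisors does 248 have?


Divisors of 248: [1, 2, 4, 8, 31, 62, 124, 248]
Count: 8


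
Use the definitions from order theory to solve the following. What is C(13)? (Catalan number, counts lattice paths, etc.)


C(n) = C(2n, n) / (n+1).
C(26, 13) = 10400600
C(13) = 10400600 / 14 = 742900


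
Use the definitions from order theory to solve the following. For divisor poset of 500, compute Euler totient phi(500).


phi(n) = n * prod_{p|n} (1 - 1/p).
Prime divisors of 500: [2, 5]
phi(500) = 500 * (1 - 1/2) * (1 - 1/5)
phi(500) = 200


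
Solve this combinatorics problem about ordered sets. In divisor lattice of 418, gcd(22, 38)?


Meet=gcd.
gcd(22,38)=2


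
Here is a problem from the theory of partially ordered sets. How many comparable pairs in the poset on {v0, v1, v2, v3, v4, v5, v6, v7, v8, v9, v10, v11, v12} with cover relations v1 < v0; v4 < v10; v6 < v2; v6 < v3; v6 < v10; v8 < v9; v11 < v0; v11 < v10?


A comparable pair {a,b} has a < b or b < a in the order.
Count unordered pairs where one element is strictly below the other.
Examples: {v0,v1}, {v0,v11}, {v2,v6}, {v3,v6}, ...
Total comparable pairs: 8


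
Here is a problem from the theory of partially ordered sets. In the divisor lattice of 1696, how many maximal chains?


A maximal chain goes from the minimum element to a maximal element via cover relations.
Counting all min-to-max paths in the cover graph.
Total maximal chains: 6


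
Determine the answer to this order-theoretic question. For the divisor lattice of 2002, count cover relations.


A cover relation a -< b holds when a < b with no c strictly between.
Cover relations:
  1 -< 2
  1 -< 7
  1 -< 11
  1 -< 13
  2 -< 14
  2 -< 22
  2 -< 26
  7 -< 14
  ...24 more
Total: 32


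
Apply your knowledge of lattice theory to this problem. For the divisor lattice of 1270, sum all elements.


sigma(n) = sum of divisors.
Divisors of 1270: [1, 2, 5, 10, 127, 254, 635, 1270]
Sum = 2304


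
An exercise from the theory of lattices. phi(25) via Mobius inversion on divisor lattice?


phi(n) = n * prod_{p|n} (1 - 1/p).
Prime divisors of 25: [5]
phi(25) = 25 * (1 - 1/5)
phi(25) = 20


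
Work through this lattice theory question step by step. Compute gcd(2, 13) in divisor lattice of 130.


In a divisor lattice, meet = gcd (greatest common divisor).
By Euclidean algorithm or factoring: gcd(2,13) = 1


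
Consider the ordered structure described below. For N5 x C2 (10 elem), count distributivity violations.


Distributive law: a ^ (b v c) = (a ^ b) v (a ^ c).
Check all 10^3 = 1000 ordered triples (a,b,c).
  e.g. a=(b,0), b=(a,0), c=(c,0): lhs=(b,0) != rhs=(a,0)
  e.g. a=(b,0), b=(a,0), c=(c,1): lhs=(b,0) != rhs=(a,0)
Total violating triples: 16


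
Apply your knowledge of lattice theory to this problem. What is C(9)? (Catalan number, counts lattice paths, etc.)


C(n) = C(2n, n) / (n+1).
C(18, 9) = 48620
C(9) = 48620 / 10 = 4862


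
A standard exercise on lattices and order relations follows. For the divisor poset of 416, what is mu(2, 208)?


In a divisor lattice, mu(a,b) = mu(b/a) where mu is the classical Mobius function.
b/a = 208/2 = 104
Prime factorization of 104: primes [2, 13]
104 is not squarefree, so mu(104) = 0


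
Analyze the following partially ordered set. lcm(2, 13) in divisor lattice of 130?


Join=lcm.
gcd(2,13)=1
lcm=26


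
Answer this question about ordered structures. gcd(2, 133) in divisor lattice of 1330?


Meet=gcd.
gcd(2,133)=1


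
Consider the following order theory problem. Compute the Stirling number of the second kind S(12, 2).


S(n,k) = k*S(n-1,k) + S(n-1,k-1).
S(11,2) = 1023, S(11,1) = 1
S(12,2) = 2*1023 + 1 = 2046 + 1
S(12,2) = 2047


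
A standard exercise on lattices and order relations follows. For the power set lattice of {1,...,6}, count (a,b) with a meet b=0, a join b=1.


Complement pair (a,b): a meet b = bottom, a join b = top.
Here: A intersect B = {} and A union B = {1,...,6}.
Pairs found: ({},{1,2,3,4,5,6}), ({1},{2,3,4,5,6}), ({2},{1,3,4,5,6}), ({3},{1,2,4,5,6}), ... (60 more)
Total ordered pairs: 64


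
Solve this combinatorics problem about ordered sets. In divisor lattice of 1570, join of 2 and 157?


In a divisor lattice, join = lcm (least common multiple).
gcd(2,157) = 1
lcm(2,157) = 2*157/gcd = 314/1 = 314


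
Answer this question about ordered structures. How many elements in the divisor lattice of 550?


Divisors of 550: [1, 2, 5, 10, 11, 22, 25, 50, 55, 110, 275, 550]
Count: 12


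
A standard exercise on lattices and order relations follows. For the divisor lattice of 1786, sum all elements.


sigma(n) = sum of divisors.
Divisors of 1786: [1, 2, 19, 38, 47, 94, 893, 1786]
Sum = 2880


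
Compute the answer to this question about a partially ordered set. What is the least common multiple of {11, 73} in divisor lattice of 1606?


In a divisor lattice, join = lcm (least common multiple).
Compute lcm iteratively: start with first element, then lcm(current, next).
Elements: [11, 73]
lcm(11,73) = 803
Final lcm = 803


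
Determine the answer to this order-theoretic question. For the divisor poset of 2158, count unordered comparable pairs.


A comparable pair {a,b} has a < b or b < a in the order.
Count unordered pairs where one element is strictly below the other.
Examples: {1,2}, {1,13}, {1,26}, {1,83}, ...
Total comparable pairs: 19


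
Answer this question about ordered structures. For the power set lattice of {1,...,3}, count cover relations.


A cover relation a -< b holds when a < b with no c strictly between.
Cover relations:
  {} -< {1}
  {} -< {2}
  {} -< {3}
  {1} -< {1,2}
  {1} -< {1,3}
  {2} -< {1,2}
  {2} -< {2,3}
  {3} -< {1,3}
  ...4 more
Total: 12


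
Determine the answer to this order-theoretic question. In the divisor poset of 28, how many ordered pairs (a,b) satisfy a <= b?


The order relation is {(a,b) : a <= b}, reflexive so it includes (a,a).
Examples: (1,1), (1,14), (1,2), (1,28), (1,4), ...
Total ordered pairs: 18


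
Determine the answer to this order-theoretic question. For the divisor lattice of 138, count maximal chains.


A maximal chain goes from the minimum element to a maximal element via cover relations.
Counting all min-to-max paths in the cover graph.
Total maximal chains: 6


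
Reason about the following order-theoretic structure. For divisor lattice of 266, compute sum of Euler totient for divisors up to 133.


Divisors of 266 up to 133: [1, 2, 7, 14, 19, 38, 133]
phi values: [1, 1, 6, 6, 18, 18, 108]
Sum = 158


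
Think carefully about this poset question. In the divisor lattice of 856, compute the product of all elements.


Divisors of 856: [1, 2, 4, 8, 107, 214, 428, 856]
Product = n^(d(n)/2) = 856^(8/2)
Product = 536902045696


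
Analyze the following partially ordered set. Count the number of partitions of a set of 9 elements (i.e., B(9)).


B(n) = number of set partitions of an n-element set.
B(n) satisfies the recurrence: B(n+1) = sum_k C(n,k)*B(k).
B(9) = 21147


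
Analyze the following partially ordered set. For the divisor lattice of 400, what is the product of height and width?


Height = length of longest chain minus 1; width = size of largest antichain.
A maximum chain: 1 | 5 | 25 | 50 | 100 | 200 | 400  (height 6).
A maximum antichain: {4, 10, 25}  (width 3).
Product = 6 * 3 = 18


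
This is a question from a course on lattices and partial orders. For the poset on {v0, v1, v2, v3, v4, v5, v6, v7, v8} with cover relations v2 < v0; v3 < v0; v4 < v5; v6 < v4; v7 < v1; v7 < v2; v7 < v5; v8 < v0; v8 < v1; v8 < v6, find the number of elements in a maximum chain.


A chain is a totally ordered subset; we count the number of elements in a maximum chain.
Compute, for each element x, the size of the longest chain ending at x:
  v3: 1
  v7: 1
  v8: 1
  v2: 2
  v6: 2
  v1: 2
  ...
A maximum chain: v8 < v6 < v4 < v5
Number of elements in the longest chain: 4


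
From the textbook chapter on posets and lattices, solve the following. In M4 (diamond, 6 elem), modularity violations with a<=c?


Modular law: if a <= c then a v (b ^ c) = (a v b) ^ c.
Check all triples (a,b,c) with a <= c among 6 elements.
This lattice is modular (diamonds M_m and their chain-products are modular).
Total violating triples: 0


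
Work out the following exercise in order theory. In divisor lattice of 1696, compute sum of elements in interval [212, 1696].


Interval [212,1696] in divisors of 1696: [212, 424, 848, 1696]
Sum = 3180


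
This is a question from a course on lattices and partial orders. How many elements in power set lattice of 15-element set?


Power set = 2^n.
2^15 = 32768


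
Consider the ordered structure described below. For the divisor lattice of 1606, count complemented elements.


An element a is complemented if some b has a meet b = bottom, a join b = top.
a is complemented iff gcd(a, n/a)=1, i.e. a is a unitary divisor of 1606.
Complemented elements: 1, 2, 11, 22, 73, 146, ... (2 more)
Count: 8


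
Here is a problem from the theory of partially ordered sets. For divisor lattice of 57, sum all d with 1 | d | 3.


Interval [1,3] in divisors of 57: [1, 3]
Sum = 4


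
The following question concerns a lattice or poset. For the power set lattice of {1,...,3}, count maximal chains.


A maximal chain goes from the minimum element to a maximal element via cover relations.
Counting all min-to-max paths in the cover graph.
Total maximal chains: 6


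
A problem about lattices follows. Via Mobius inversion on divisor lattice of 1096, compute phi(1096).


phi(n) = n * prod_{p|n} (1 - 1/p).
Prime divisors of 1096: [2, 137]
phi(1096) = 1096 * (1 - 1/2) * (1 - 1/137)
phi(1096) = 544


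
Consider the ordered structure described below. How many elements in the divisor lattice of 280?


Divisors of 280: [1, 2, 4, 5, 7, 8, 10, 14, 20, 28, 35, 40, 56, 70, 140, 280]
Count: 16


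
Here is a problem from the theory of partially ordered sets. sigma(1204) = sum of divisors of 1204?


sigma(n) = sum of divisors.
Divisors of 1204: [1, 2, 4, 7, 14, 28, 43, 86, 172, 301, 602, 1204]
Sum = 2464


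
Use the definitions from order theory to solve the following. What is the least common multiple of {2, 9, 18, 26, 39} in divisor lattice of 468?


In a divisor lattice, join = lcm (least common multiple).
Compute lcm iteratively: start with first element, then lcm(current, next).
Elements: [2, 9, 18, 26, 39]
lcm(2,9) = 18
lcm(18,18) = 18
lcm(18,26) = 234
lcm(234,39) = 234
Final lcm = 234


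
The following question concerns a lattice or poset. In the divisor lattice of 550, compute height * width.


Height = length of longest chain minus 1; width = size of largest antichain.
A maximum chain: 1 | 11 | 55 | 275 | 550  (height 4).
A maximum antichain: {10, 22, 25, 55}  (width 4).
Product = 4 * 4 = 16


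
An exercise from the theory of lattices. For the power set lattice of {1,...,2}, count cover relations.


A cover relation a -< b holds when a < b with no c strictly between.
Cover relations:
  {} -< {1}
  {} -< {2}
  {1} -< {1,2}
  {2} -< {1,2}
Total: 4


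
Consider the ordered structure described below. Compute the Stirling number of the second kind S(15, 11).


S(n,k) = k*S(n-1,k) + S(n-1,k-1).
S(14,11) = 66066, S(14,10) = 752752
S(15,11) = 11*66066 + 752752 = 726726 + 752752
S(15,11) = 1479478


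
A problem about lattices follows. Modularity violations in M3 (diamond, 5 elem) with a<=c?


Modular law: if a <= c then a v (b ^ c) = (a v b) ^ c.
Check all triples (a,b,c) with a <= c among 5 elements.
This lattice is modular (diamonds M_m and their chain-products are modular).
Total violating triples: 0


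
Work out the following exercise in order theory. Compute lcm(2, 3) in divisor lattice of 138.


In a divisor lattice, join = lcm (least common multiple).
gcd(2,3) = 1
lcm(2,3) = 2*3/gcd = 6/1 = 6


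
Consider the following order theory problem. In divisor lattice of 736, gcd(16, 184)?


Meet=gcd.
gcd(16,184)=8


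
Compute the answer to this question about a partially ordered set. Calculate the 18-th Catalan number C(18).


C(n) = C(2n, n) / (n+1).
C(36, 18) = 9075135300
C(18) = 9075135300 / 19 = 477638700


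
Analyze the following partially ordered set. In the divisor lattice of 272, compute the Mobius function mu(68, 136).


In a divisor lattice, mu(a,b) = mu(b/a) where mu is the classical Mobius function.
b/a = 136/68 = 2
Prime factorization of 2: primes [2]
2 is squarefree with 1 prime factor(s), so mu(2) = (-1)^1 = -1


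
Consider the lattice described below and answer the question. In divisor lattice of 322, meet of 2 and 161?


In a divisor lattice, meet = gcd (greatest common divisor).
By Euclidean algorithm or factoring: gcd(2,161) = 1


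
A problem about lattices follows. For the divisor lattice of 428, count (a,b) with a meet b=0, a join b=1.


Complement pair (a,b): a meet b = bottom, a join b = top.
Here: gcd(a,b)=1 and lcm(a,b)=428, i.e. a*b=428 with a,b coprime.
Pairs found: (1,428), (4,107), (107,4), (428,1)
Total ordered pairs: 4


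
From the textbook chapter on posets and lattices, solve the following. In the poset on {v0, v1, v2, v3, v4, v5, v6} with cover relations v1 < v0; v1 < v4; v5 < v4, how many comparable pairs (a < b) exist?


A comparable pair {a,b} has a < b or b < a in the order.
Count unordered pairs where one element is strictly below the other.
Examples: {v0,v1}, {v1,v4}, {v4,v5}
Total comparable pairs: 3


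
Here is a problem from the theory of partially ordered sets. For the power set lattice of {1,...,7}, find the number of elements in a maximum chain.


A chain is a totally ordered subset; we count the number of elements in a maximum chain.
Compute, for each element x, the size of the longest chain ending at x:
  {}: 1
  {1}: 2
  {2}: 2
  {3}: 2
  {4}: 2
  {5}: 2
  ...
A maximum chain: {} < {1} < {1,2} < {1,2,3} < {1,2,3,4} < {1,2,3,4,5} < {1,2,3,4,5,6} < {1,2,3,4,5,6,7}
Number of elements in the longest chain: 8


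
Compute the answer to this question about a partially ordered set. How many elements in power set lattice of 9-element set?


Power set = 2^n.
2^9 = 512


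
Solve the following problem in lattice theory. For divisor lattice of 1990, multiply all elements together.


Divisors of 1990: [1, 2, 5, 10, 199, 398, 995, 1990]
Product = n^(d(n)/2) = 1990^(8/2)
Product = 15682392010000


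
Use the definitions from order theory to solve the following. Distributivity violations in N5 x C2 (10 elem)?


Distributive law: a ^ (b v c) = (a ^ b) v (a ^ c).
Check all 10^3 = 1000 ordered triples (a,b,c).
  e.g. a=(b,0), b=(a,0), c=(c,0): lhs=(b,0) != rhs=(a,0)
  e.g. a=(b,0), b=(a,0), c=(c,1): lhs=(b,0) != rhs=(a,0)
Total violating triples: 16


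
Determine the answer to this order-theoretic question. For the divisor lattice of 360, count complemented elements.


An element a is complemented if some b has a meet b = bottom, a join b = top.
a is complemented iff gcd(a, n/a)=1, i.e. a is a unitary divisor of 360.
Complemented elements: 1, 5, 8, 9, 40, 45, ... (2 more)
Count: 8


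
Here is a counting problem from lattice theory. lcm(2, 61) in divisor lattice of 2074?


Join=lcm.
gcd(2,61)=1
lcm=122


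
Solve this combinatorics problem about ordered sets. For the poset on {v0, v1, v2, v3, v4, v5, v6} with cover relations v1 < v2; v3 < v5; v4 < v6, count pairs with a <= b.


The order relation is {(a,b) : a <= b}, reflexive so it includes (a,a).
Examples: (v0,v0), (v1,v1), (v1,v2), (v2,v2), (v3,v3), ...
Total ordered pairs: 10


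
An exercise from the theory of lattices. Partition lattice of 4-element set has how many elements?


B(n) = number of set partitions of an n-element set.
B(n) satisfies the recurrence: B(n+1) = sum_k C(n,k)*B(k).
B(4) = 15


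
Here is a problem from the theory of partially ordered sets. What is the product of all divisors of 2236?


Divisors of 2236: [1, 2, 4, 13, 26, 43, 52, 86, 172, 559, 1118, 2236]
Product = n^(d(n)/2) = 2236^(12/2)
Product = 124977201386211905536


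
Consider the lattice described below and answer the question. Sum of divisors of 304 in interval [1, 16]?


Interval [1,16] in divisors of 304: [1, 2, 4, 8, 16]
Sum = 31


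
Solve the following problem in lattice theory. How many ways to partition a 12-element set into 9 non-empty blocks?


S(n,k) = k*S(n-1,k) + S(n-1,k-1).
S(11,9) = 1155, S(11,8) = 11880
S(12,9) = 9*1155 + 11880 = 10395 + 11880
S(12,9) = 22275


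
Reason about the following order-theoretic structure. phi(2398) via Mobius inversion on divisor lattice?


phi(n) = n * prod_{p|n} (1 - 1/p).
Prime divisors of 2398: [2, 11, 109]
phi(2398) = 2398 * (1 - 1/2) * (1 - 1/11) * (1 - 1/109)
phi(2398) = 1080


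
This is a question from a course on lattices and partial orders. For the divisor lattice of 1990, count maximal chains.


A maximal chain goes from the minimum element to a maximal element via cover relations.
Counting all min-to-max paths in the cover graph.
Total maximal chains: 6


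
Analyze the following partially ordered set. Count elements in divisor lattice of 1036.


Divisors of 1036: [1, 2, 4, 7, 14, 28, 37, 74, 148, 259, 518, 1036]
Count: 12
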